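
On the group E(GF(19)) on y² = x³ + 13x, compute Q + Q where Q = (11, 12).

(6, 3)

tangent at (11, 12): λ = (3·11² + 13)/(2·12) ≡ 15/5. 5⁻¹ ≡ 4 (mod 19) since 5·4 = 20 ≡ 1, so λ ≡ 15·4 ≡ 3.
  x = λ² - 11 - 11 = 9 - 22 ≡ 6; y = λ·(11 - 6) - 12 ≡ 3. → (6, 3)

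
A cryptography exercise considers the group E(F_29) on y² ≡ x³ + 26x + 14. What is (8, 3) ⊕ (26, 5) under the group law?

(8, 3) + (26, 5). λ = (5 - 3)/(26 - 8) ≡ 2/18 mod 29. 18⁻¹ ≡ 21 (mod 29), so λ ≡ 13.
  x = λ² - 8 - 26 = 169 - 34 ≡ 19; y = λ·(8 - 19) - 3 ≡ 28. → (19, 28)

(19, 28)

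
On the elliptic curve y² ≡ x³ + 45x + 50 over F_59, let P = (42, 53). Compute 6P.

(48, 42)

Repeated addition: build up to 6P.
2P: tangent at (42, 53): λ = (3·42² + 45)/(2·53) ≡ 27/47. 47⁻¹ ≡ 54 (mod 59), so λ ≡ 27·54 ≡ 42.
  x = λ² - 42 - 42 = 1764 - 84 ≡ 28; y = λ·(42 - 28) - 53 ≡ 4. → (28, 4)
3P: (28, 4) + (42, 53). λ = (53 - 4)/(42 - 28) ≡ 49/14 mod 59. 14⁻¹ ≡ 38 (mod 59), so λ ≡ 33.
  x = λ² - 28 - 42 = 1089 - 70 ≡ 16; y = λ·(28 - 16) - 4 ≡ 38. → (16, 38)
4P: (16, 38) + (42, 53). λ = (53 - 38)/(42 - 16) ≡ 15/26 mod 59. 26⁻¹ ≡ 25 (mod 59), so λ ≡ 21.
  x = λ² - 16 - 42 = 441 - 58 ≡ 29; y = λ·(16 - 29) - 38 ≡ 43. → (29, 43)
5P: (29, 43) + (42, 53). λ = (53 - 43)/(42 - 29) ≡ 10/13 mod 59. 13⁻¹ ≡ 50 (mod 59), so λ ≡ 28.
  x = λ² - 29 - 42 = 784 - 71 ≡ 5; y = λ·(29 - 5) - 43 ≡ 39. → (5, 39)
6P: (5, 39) + (42, 53). λ = (53 - 39)/(42 - 5) ≡ 14/37 mod 59. 37⁻¹ ≡ 8 (mod 59), so λ ≡ 53.
  x = λ² - 5 - 42 = 2809 - 47 ≡ 48; y = λ·(5 - 48) - 39 ≡ 42. → (48, 42)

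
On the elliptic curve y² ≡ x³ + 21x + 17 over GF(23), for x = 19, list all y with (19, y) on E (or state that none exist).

x³ + 21x + 17 = 7275 ≡ 7 (mod 23).
7 is a non-residue mod 23; no y exists.

none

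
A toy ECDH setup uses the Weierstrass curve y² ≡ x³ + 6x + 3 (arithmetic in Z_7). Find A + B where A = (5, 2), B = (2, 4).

(5, 2) + (2, 4). λ = (4 - 2)/(2 - 5) ≡ 2/4 mod 7. 4⁻¹ ≡ 2 (mod 7) since 4·2 = 8 ≡ 1, so λ ≡ 4.
  x = λ² - 5 - 2 = 16 - 7 ≡ 2; y = λ·(5 - 2) - 2 ≡ 3. → (2, 3)

(2, 3)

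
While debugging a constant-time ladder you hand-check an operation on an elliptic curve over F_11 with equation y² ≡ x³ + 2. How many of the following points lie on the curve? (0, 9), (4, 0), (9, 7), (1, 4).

2

(0, 9): 9² ≡ 4, rhs ≡ 2 → off.
(4, 0): 0² ≡ 0, rhs ≡ 0 → on.
(9, 7): 7² ≡ 5, rhs ≡ 5 → on.
(1, 4): 4² ≡ 5, rhs ≡ 3 → off.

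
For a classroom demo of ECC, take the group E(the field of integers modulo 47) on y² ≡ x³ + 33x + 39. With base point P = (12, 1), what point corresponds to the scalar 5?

O

Repeated addition: build up to 5P.
2P: tangent at (12, 1): λ = (3·12² + 33)/(2·1) ≡ 42/2. 2⁻¹ ≡ 24 (mod 47), so λ ≡ 42·24 ≡ 21.
  x = λ² - 12 - 12 = 441 - 24 ≡ 41; y = λ·(12 - 41) - 1 ≡ 1. → (41, 1)
3P: (41, 1) + (12, 1). λ = (1 - 1)/(12 - 41) ≡ 0/18 mod 47. 18⁻¹ ≡ 34 (mod 47) since 18·34 = 612 ≡ 1, so λ ≡ 0.
  x = λ² - 41 - 12 = 0 - 53 ≡ 41; y = λ·(41 - 41) - 1 ≡ 46. → (41, 46)
4P: (41, 46) + (12, 1). λ = (1 - 46)/(12 - 41) ≡ 2/18 mod 47. 18⁻¹ ≡ 34 (mod 47), so λ ≡ 21.
  x = λ² - 41 - 12 = 441 - 53 ≡ 12; y = λ·(41 - 12) - 46 ≡ 46. → (12, 46)
5P: (12, 46) + (12, 1): same x and y₁ ≡ -y₂, so the sum is the point at infinity.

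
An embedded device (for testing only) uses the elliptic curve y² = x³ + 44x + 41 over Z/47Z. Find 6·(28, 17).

Write G = (28, 17).
Repeated addition: build up to 6G.
2G: tangent at (28, 17): λ = (3·28² + 44)/(2·17) ≡ 46/34. 34⁻¹ ≡ 18 (mod 47), so λ ≡ 46·18 ≡ 29.
  x = λ² - 28 - 28 = 841 - 56 ≡ 33; y = λ·(28 - 33) - 17 ≡ 26. → (33, 26)
3G: (33, 26) + (28, 17). λ = (17 - 26)/(28 - 33) ≡ 38/42 mod 47. 42⁻¹ ≡ 28 (mod 47) since 42·28 = 1176 ≡ 1, so λ ≡ 30.
  x = λ² - 33 - 28 = 900 - 61 ≡ 40; y = λ·(33 - 40) - 26 ≡ 46. → (40, 46)
4G: (40, 46) + (28, 17). λ = (17 - 46)/(28 - 40) ≡ 18/35 mod 47. 35⁻¹ ≡ 43 (mod 47), so λ ≡ 22.
  x = λ² - 40 - 28 = 484 - 68 ≡ 40; y = λ·(40 - 40) - 46 ≡ 1. → (40, 1)
5G: (40, 1) + (28, 17). λ = (17 - 1)/(28 - 40) ≡ 16/35 mod 47. 35⁻¹ ≡ 43 (mod 47), so λ ≡ 30.
  x = λ² - 40 - 28 = 900 - 68 ≡ 33; y = λ·(40 - 33) - 1 ≡ 21. → (33, 21)
6G: (33, 21) + (28, 17). λ = (17 - 21)/(28 - 33) ≡ 43/42 mod 47. 42⁻¹ ≡ 28 (mod 47) since 42·28 = 1176 ≡ 1, so λ ≡ 29.
  x = λ² - 33 - 28 = 841 - 61 ≡ 28; y = λ·(33 - 28) - 21 ≡ 30. → (28, 30)

(28, 30)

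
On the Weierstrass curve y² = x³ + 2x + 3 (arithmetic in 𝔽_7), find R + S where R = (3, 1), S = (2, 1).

(3, 1) + (2, 1). λ = (1 - 1)/(2 - 3) ≡ 0/6 mod 7. 6⁻¹ ≡ 6 (mod 7) since 6·6 = 36 ≡ 1, so λ ≡ 0.
  x = λ² - 3 - 2 = 0 - 5 ≡ 2; y = λ·(3 - 2) - 1 ≡ 6. → (2, 6)

(2, 6)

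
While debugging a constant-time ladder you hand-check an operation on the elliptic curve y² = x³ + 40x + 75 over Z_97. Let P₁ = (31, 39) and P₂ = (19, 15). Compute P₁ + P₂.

(31, 39) + (19, 15). λ = (15 - 39)/(19 - 31) ≡ 73/85 mod 97. 85⁻¹ ≡ 8 (mod 97), so λ ≡ 2.
  x = λ² - 31 - 19 = 4 - 50 ≡ 51; y = λ·(31 - 51) - 39 ≡ 18. → (51, 18)

(51, 18)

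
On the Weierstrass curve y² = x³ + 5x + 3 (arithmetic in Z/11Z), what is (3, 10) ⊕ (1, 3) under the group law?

(3, 10) + (1, 3). λ = (3 - 10)/(1 - 3) ≡ 4/9 mod 11. 9⁻¹ ≡ 5 (mod 11) since 9·5 = 45 ≡ 1, so λ ≡ 9.
  x = λ² - 3 - 1 = 81 - 4 ≡ 0; y = λ·(3 - 0) - 10 ≡ 6. → (0, 6)

(0, 6)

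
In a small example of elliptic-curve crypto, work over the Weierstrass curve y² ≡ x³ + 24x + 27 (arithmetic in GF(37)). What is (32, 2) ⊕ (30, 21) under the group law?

(32, 2) + (30, 21). λ = (21 - 2)/(30 - 32) ≡ 19/35 mod 37. 35⁻¹ ≡ 18 (mod 37), so λ ≡ 9.
  x = λ² - 32 - 30 = 81 - 62 ≡ 19; y = λ·(32 - 19) - 2 ≡ 4. → (19, 4)

(19, 4)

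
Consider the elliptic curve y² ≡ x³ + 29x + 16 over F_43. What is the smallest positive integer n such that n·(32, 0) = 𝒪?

2

2P: (32, 0) + (32, 0): same x and y₁ ≡ -y₂, so the sum is 𝒪.
2P = 𝒪, so the order is 2.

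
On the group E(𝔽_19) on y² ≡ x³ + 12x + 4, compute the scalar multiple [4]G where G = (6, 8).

Repeated addition: build up to 4G.
2G: tangent at (6, 8): λ = (3·6² + 12)/(2·8) ≡ 6/16. 16⁻¹ ≡ 6 (mod 19), so λ ≡ 6·6 ≡ 17.
  x = λ² - 6 - 6 = 289 - 12 ≡ 11; y = λ·(6 - 11) - 8 ≡ 2. → (11, 2)
3G: (11, 2) + (6, 8). λ = (8 - 2)/(6 - 11) ≡ 6/14 mod 19. 14⁻¹ ≡ 15 (mod 19), so λ ≡ 14.
  x = λ² - 11 - 6 = 196 - 17 ≡ 8; y = λ·(11 - 8) - 2 ≡ 2. → (8, 2)
4G: (8, 2) + (6, 8). λ = (8 - 2)/(6 - 8) ≡ 6/17 mod 19. 17⁻¹ ≡ 9 (mod 19) since 17·9 = 153 ≡ 1, so λ ≡ 16.
  x = λ² - 8 - 6 = 256 - 14 ≡ 14; y = λ·(8 - 14) - 2 ≡ 16. → (14, 16)

(14, 16)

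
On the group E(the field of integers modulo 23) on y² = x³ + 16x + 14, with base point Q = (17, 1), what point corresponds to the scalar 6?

(11, 7)

Double-and-add on 6 = (110)₂. Start with Q = (17, 1) for the leading 1-bit.
double: tangent at (17, 1): λ = (3·17² + 16)/(2·1) ≡ 9/2. 2⁻¹ ≡ 12 (mod 23) since 2·12 = 24 ≡ 1, so λ ≡ 9·12 ≡ 16.
  x = λ² - 17 - 17 = 256 - 34 ≡ 15; y = λ·(17 - 15) - 1 ≡ 8. → (15, 8)
add Q: (15, 8) + (17, 1). λ = (1 - 8)/(17 - 15) ≡ 16/2 mod 23. 2⁻¹ ≡ 12 (mod 23) since 2·12 = 24 ≡ 1, so λ ≡ 8.
  x = λ² - 15 - 17 = 64 - 32 ≡ 9; y = λ·(15 - 9) - 8 ≡ 17. → (9, 17)
double: tangent at (9, 17): λ = (3·9² + 16)/(2·17) ≡ 6/11. 11⁻¹ ≡ 21 (mod 23) since 11·21 = 231 ≡ 1, so λ ≡ 6·21 ≡ 11.
  x = λ² - 9 - 9 = 121 - 18 ≡ 11; y = λ·(9 - 11) - 17 ≡ 7. → (11, 7)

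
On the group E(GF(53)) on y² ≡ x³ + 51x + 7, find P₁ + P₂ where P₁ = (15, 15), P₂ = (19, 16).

(29, 8)

(15, 15) + (19, 16). λ = (16 - 15)/(19 - 15) ≡ 1/4 mod 53. 4⁻¹ ≡ 40 (mod 53), so λ ≡ 40.
  x = λ² - 15 - 19 = 1600 - 34 ≡ 29; y = λ·(15 - 29) - 15 ≡ 8. → (29, 8)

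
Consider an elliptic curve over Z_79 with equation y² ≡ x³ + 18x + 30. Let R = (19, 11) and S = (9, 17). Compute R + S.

(64, 16)

(19, 11) + (9, 17). λ = (17 - 11)/(9 - 19) ≡ 6/69 mod 79. 69⁻¹ ≡ 71 (mod 79), so λ ≡ 31.
  x = λ² - 19 - 9 = 961 - 28 ≡ 64; y = λ·(19 - 64) - 11 ≡ 16. → (64, 16)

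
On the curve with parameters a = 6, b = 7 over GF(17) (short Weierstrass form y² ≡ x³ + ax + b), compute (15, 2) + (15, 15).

O

The two points share x = 15 and their y-coordinates satisfy 2 + 15 ≡ 0 (mod 17), so they are inverses. Their sum is 𝒪.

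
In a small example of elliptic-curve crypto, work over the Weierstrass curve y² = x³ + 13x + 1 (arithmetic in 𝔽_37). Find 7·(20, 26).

Write P = (20, 26).
Double-and-add on 7 = (111)₂. Start with P = (20, 26) for the leading 1-bit.
double: tangent at (20, 26): λ = (3·20² + 13)/(2·26) ≡ 29/15. 15⁻¹ ≡ 5 (mod 37) since 15·5 = 75 ≡ 1, so λ ≡ 29·5 ≡ 34.
  x = λ² - 20 - 20 = 1156 - 40 ≡ 6; y = λ·(20 - 6) - 26 ≡ 6. → (6, 6)
add P: (6, 6) + (20, 26). λ = (26 - 6)/(20 - 6) ≡ 20/14 mod 37. 14⁻¹ ≡ 8 (mod 37), so λ ≡ 12.
  x = λ² - 6 - 20 = 144 - 26 ≡ 7; y = λ·(6 - 7) - 6 ≡ 19. → (7, 19)
double: tangent at (7, 19): λ = (3·7² + 13)/(2·19) ≡ 12/1. 1⁻¹ ≡ 1 (mod 37), so λ ≡ 12·1 ≡ 12.
  x = λ² - 7 - 7 = 144 - 14 ≡ 19; y = λ·(7 - 19) - 19 ≡ 22. → (19, 22)
add P: (19, 22) + (20, 26). λ = (26 - 22)/(20 - 19) ≡ 4/1 mod 37. 1⁻¹ ≡ 1 (mod 37), so λ ≡ 4.
  x = λ² - 19 - 20 = 16 - 39 ≡ 14; y = λ·(19 - 14) - 22 ≡ 35. → (14, 35)

(14, 35)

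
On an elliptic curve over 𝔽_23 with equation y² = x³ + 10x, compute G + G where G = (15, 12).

tangent at (15, 12): λ = (3·15² + 10)/(2·12) ≡ 18/1. 1⁻¹ ≡ 1 (mod 23), so λ ≡ 18·1 ≡ 18.
  x = λ² - 15 - 15 = 324 - 30 ≡ 18; y = λ·(15 - 18) - 12 ≡ 3. → (18, 3)

(18, 3)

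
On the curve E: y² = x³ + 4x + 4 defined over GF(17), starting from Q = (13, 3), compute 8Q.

Repeated addition: build up to 8Q.
2Q: tangent at (13, 3): λ = (3·13² + 4)/(2·3) ≡ 1/6. 6⁻¹ ≡ 3 (mod 17) since 6·3 = 18 ≡ 1, so λ ≡ 1·3 ≡ 3.
  x = λ² - 13 - 13 = 9 - 26 ≡ 0; y = λ·(13 - 0) - 3 ≡ 2. → (0, 2)
3Q: (0, 2) + (13, 3). λ = (3 - 2)/(13 - 0) ≡ 1/13 mod 17. 13⁻¹ ≡ 4 (mod 17), so λ ≡ 4.
  x = λ² - 0 - 13 = 16 - 13 ≡ 3; y = λ·(0 - 3) - 2 ≡ 3. → (3, 3)
4Q: (3, 3) + (13, 3). λ = (3 - 3)/(13 - 3) ≡ 0/10 mod 17. 10⁻¹ ≡ 12 (mod 17), so λ ≡ 0.
  x = λ² - 3 - 13 = 0 - 16 ≡ 1; y = λ·(3 - 1) - 3 ≡ 14. → (1, 14)
5Q: (1, 14) + (13, 3). λ = (3 - 14)/(13 - 1) ≡ 6/12 mod 17. 12⁻¹ ≡ 10 (mod 17), so λ ≡ 9.
  x = λ² - 1 - 13 = 81 - 14 ≡ 16; y = λ·(1 - 16) - 14 ≡ 4. → (16, 4)
6Q: (16, 4) + (13, 3). λ = (3 - 4)/(13 - 16) ≡ 16/14 mod 17. 14⁻¹ ≡ 11 (mod 17), so λ ≡ 6.
  x = λ² - 16 - 13 = 36 - 29 ≡ 7; y = λ·(16 - 7) - 4 ≡ 16. → (7, 16)
7Q: (7, 16) + (13, 3). λ = (3 - 16)/(13 - 7) ≡ 4/6 mod 17. 6⁻¹ ≡ 3 (mod 17), so λ ≡ 12.
  x = λ² - 7 - 13 = 144 - 20 ≡ 5; y = λ·(7 - 5) - 16 ≡ 8. → (5, 8)
8Q: (5, 8) + (13, 3). λ = (3 - 8)/(13 - 5) ≡ 12/8 mod 17. 8⁻¹ ≡ 15 (mod 17), so λ ≡ 10.
  x = λ² - 5 - 13 = 100 - 18 ≡ 14; y = λ·(5 - 14) - 8 ≡ 4. → (14, 4)

(14, 4)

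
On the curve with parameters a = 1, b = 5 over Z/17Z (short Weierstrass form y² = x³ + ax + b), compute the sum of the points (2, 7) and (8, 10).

(2, 7) + (8, 10). λ = (10 - 7)/(8 - 2) ≡ 3/6 mod 17. 6⁻¹ ≡ 3 (mod 17), so λ ≡ 9.
  x = λ² - 2 - 8 = 81 - 10 ≡ 3; y = λ·(2 - 3) - 7 ≡ 1. → (3, 1)

(3, 1)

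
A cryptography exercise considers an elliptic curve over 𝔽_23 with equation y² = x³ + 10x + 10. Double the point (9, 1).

tangent at (9, 1): λ = (3·9² + 10)/(2·1) ≡ 0/2. 2⁻¹ ≡ 12 (mod 23), so λ ≡ 0·12 ≡ 0.
  x = λ² - 9 - 9 = 0 - 18 ≡ 5; y = λ·(9 - 5) - 1 ≡ 22. → (5, 22)

(5, 22)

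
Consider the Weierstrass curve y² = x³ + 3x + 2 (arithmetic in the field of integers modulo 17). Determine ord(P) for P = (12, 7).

2P: tangent at (12, 7): λ = (3·12² + 3)/(2·7) ≡ 10/14. 14⁻¹ ≡ 11 (mod 17) since 14·11 = 154 ≡ 1, so λ ≡ 10·11 ≡ 8.
  x = λ² - 12 - 12 = 64 - 24 ≡ 6; y = λ·(12 - 6) - 7 ≡ 7. → (6, 7)
3P: (6, 7) + (12, 7). λ = (7 - 7)/(12 - 6) ≡ 0/6 mod 17. 6⁻¹ ≡ 3 (mod 17) since 6·3 = 18 ≡ 1, so λ ≡ 0.
  x = λ² - 6 - 12 = 0 - 18 ≡ 16; y = λ·(6 - 16) - 7 ≡ 10. → (16, 10)
4P: (16, 10) + (12, 7). λ = (7 - 10)/(12 - 16) ≡ 14/13 mod 17. 13⁻¹ ≡ 4 (mod 17), so λ ≡ 5.
  x = λ² - 16 - 12 = 25 - 28 ≡ 14; y = λ·(16 - 14) - 10 ≡ 0. → (14, 0)
5P: (14, 0) + (12, 7). λ = (7 - 0)/(12 - 14) ≡ 7/15 mod 17. 15⁻¹ ≡ 8 (mod 17), so λ ≡ 5.
  x = λ² - 14 - 12 = 25 - 26 ≡ 16; y = λ·(14 - 16) - 0 ≡ 7. → (16, 7)
6P: (16, 7) + (12, 7). λ = (7 - 7)/(12 - 16) ≡ 0/13 mod 17. 13⁻¹ ≡ 4 (mod 17) since 13·4 = 52 ≡ 1, so λ ≡ 0.
  x = λ² - 16 - 12 = 0 - 28 ≡ 6; y = λ·(16 - 6) - 7 ≡ 10. → (6, 10)
7P: (6, 10) + (12, 7). λ = (7 - 10)/(12 - 6) ≡ 14/6 mod 17. 6⁻¹ ≡ 3 (mod 17), so λ ≡ 8.
  x = λ² - 6 - 12 = 64 - 18 ≡ 12; y = λ·(6 - 12) - 10 ≡ 10. → (12, 10)
8P: (12, 10) + (12, 7): same x and y₁ ≡ -y₂, so the sum is O.
8P = O, so the order is 8.

8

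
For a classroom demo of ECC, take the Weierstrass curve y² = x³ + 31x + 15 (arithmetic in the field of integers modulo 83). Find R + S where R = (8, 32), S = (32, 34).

(8, 32) + (32, 34). λ = (34 - 32)/(32 - 8) ≡ 2/24 mod 83. 24⁻¹ ≡ 45 (mod 83) since 24·45 = 1080 ≡ 1, so λ ≡ 7.
  x = λ² - 8 - 32 = 49 - 40 ≡ 9; y = λ·(8 - 9) - 32 ≡ 44. → (9, 44)

(9, 44)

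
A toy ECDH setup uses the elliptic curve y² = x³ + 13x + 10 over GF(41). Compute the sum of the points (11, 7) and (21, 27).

(13, 30)

(11, 7) + (21, 27). λ = (27 - 7)/(21 - 11) ≡ 20/10 mod 41. 10⁻¹ ≡ 37 (mod 41), so λ ≡ 2.
  x = λ² - 11 - 21 = 4 - 32 ≡ 13; y = λ·(11 - 13) - 7 ≡ 30. → (13, 30)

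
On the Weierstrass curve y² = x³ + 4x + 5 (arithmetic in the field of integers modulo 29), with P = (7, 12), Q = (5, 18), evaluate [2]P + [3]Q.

First 2P:
Repeated addition: build up to 2P.
2P: tangent at (7, 12): λ = (3·7² + 4)/(2·12) ≡ 6/24. 24⁻¹ ≡ 23 (mod 29), so λ ≡ 6·23 ≡ 22.
  x = λ² - 7 - 7 = 484 - 14 ≡ 6; y = λ·(7 - 6) - 12 ≡ 10. → (6, 10)
2P = (6, 10).
Next 3Q:
Repeated addition: build up to 3Q.
2Q: tangent at (5, 18): λ = (3·5² + 4)/(2·18) ≡ 21/7. 7⁻¹ ≡ 25 (mod 29) since 7·25 = 175 ≡ 1, so λ ≡ 21·25 ≡ 3.
  x = λ² - 5 - 5 = 9 - 10 ≡ 28; y = λ·(5 - 28) - 18 ≡ 0. → (28, 0)
3Q: (28, 0) + (5, 18). λ = (18 - 0)/(5 - 28) ≡ 18/6 mod 29. 6⁻¹ ≡ 5 (mod 29), so λ ≡ 3.
  x = λ² - 28 - 5 = 9 - 33 ≡ 5; y = λ·(28 - 5) - 0 ≡ 11. → (5, 11)
3Q = (5, 11).
Finally 2P + 3Q:
(6, 10) + (5, 11). λ = (11 - 10)/(5 - 6) ≡ 1/28 mod 29. 28⁻¹ ≡ 28 (mod 29) since 28·28 = 784 ≡ 1, so λ ≡ 28.
  x = λ² - 6 - 5 = 784 - 11 ≡ 19; y = λ·(6 - 19) - 10 ≡ 3. → (19, 3)

(19, 3)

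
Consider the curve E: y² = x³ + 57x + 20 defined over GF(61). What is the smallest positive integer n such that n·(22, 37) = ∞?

11

2P: tangent at (22, 37): λ = (3·22² + 57)/(2·37) ≡ 45/13. 13⁻¹ ≡ 47 (mod 61) since 13·47 = 611 ≡ 1, so λ ≡ 45·47 ≡ 41.
  x = λ² - 22 - 22 = 1681 - 44 ≡ 51; y = λ·(22 - 51) - 37 ≡ 55. → (51, 55)
3P: (51, 55) + (22, 37). λ = (37 - 55)/(22 - 51) ≡ 43/32 mod 61. 32⁻¹ ≡ 21 (mod 61) since 32·21 = 672 ≡ 1, so λ ≡ 49.
  x = λ² - 51 - 22 = 2401 - 73 ≡ 10; y = λ·(51 - 10) - 55 ≡ 2. → (10, 2)
4P: (10, 2) + (22, 37). λ = (37 - 2)/(22 - 10) ≡ 35/12 mod 61. 12⁻¹ ≡ 56 (mod 61) since 12·56 = 672 ≡ 1, so λ ≡ 8.
  x = λ² - 10 - 22 = 64 - 32 ≡ 32; y = λ·(10 - 32) - 2 ≡ 5. → (32, 5)
5P: (32, 5) + (22, 37). λ = (37 - 5)/(22 - 32) ≡ 32/51 mod 61. 51⁻¹ ≡ 6 (mod 61) since 51·6 = 306 ≡ 1, so λ ≡ 9.
  x = λ² - 32 - 22 = 81 - 54 ≡ 27; y = λ·(32 - 27) - 5 ≡ 40. → (27, 40)
6P: (27, 40) + (22, 37). λ = (37 - 40)/(22 - 27) ≡ 58/56 mod 61. 56⁻¹ ≡ 12 (mod 61) since 56·12 = 672 ≡ 1, so λ ≡ 25.
  x = λ² - 27 - 22 = 625 - 49 ≡ 27; y = λ·(27 - 27) - 40 ≡ 21. → (27, 21)
7P: (27, 21) + (22, 37). λ = (37 - 21)/(22 - 27) ≡ 16/56 mod 61. 56⁻¹ ≡ 12 (mod 61), so λ ≡ 9.
  x = λ² - 27 - 22 = 81 - 49 ≡ 32; y = λ·(27 - 32) - 21 ≡ 56. → (32, 56)
8P: (32, 56) + (22, 37). λ = (37 - 56)/(22 - 32) ≡ 42/51 mod 61. 51⁻¹ ≡ 6 (mod 61), so λ ≡ 8.
  x = λ² - 32 - 22 = 64 - 54 ≡ 10; y = λ·(32 - 10) - 56 ≡ 59. → (10, 59)
9P: (10, 59) + (22, 37). λ = (37 - 59)/(22 - 10) ≡ 39/12 mod 61. 12⁻¹ ≡ 56 (mod 61), so λ ≡ 49.
  x = λ² - 10 - 22 = 2401 - 32 ≡ 51; y = λ·(10 - 51) - 59 ≡ 6. → (51, 6)
10P: (51, 6) + (22, 37). λ = (37 - 6)/(22 - 51) ≡ 31/32 mod 61. 32⁻¹ ≡ 21 (mod 61), so λ ≡ 41.
  x = λ² - 51 - 22 = 1681 - 73 ≡ 22; y = λ·(51 - 22) - 6 ≡ 24. → (22, 24)
11P: (22, 24) + (22, 37): same x and y₁ ≡ -y₂, so the sum is ∞.
11P = ∞, so the order is 11.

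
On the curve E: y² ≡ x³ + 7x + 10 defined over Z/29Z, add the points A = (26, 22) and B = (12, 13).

(26, 22) + (12, 13). λ = (13 - 22)/(12 - 26) ≡ 20/15 mod 29. 15⁻¹ ≡ 2 (mod 29), so λ ≡ 11.
  x = λ² - 26 - 12 = 121 - 38 ≡ 25; y = λ·(26 - 25) - 22 ≡ 18. → (25, 18)

(25, 18)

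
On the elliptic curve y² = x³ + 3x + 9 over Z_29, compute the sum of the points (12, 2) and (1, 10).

(12, 2) + (1, 10). λ = (10 - 2)/(1 - 12) ≡ 8/18 mod 29. 18⁻¹ ≡ 21 (mod 29) since 18·21 = 378 ≡ 1, so λ ≡ 23.
  x = λ² - 12 - 1 = 529 - 13 ≡ 23; y = λ·(12 - 23) - 2 ≡ 6. → (23, 6)

(23, 6)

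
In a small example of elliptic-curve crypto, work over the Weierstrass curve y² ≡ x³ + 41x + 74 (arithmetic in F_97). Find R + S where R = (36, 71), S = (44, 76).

(28, 31)

(36, 71) + (44, 76). λ = (76 - 71)/(44 - 36) ≡ 5/8 mod 97. 8⁻¹ ≡ 85 (mod 97) since 8·85 = 680 ≡ 1, so λ ≡ 37.
  x = λ² - 36 - 44 = 1369 - 80 ≡ 28; y = λ·(36 - 28) - 71 ≡ 31. → (28, 31)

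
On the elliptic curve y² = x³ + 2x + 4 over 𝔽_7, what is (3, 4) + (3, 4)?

(2, 4)

tangent at (3, 4): λ = (3·3² + 2)/(2·4) ≡ 1/1. 1⁻¹ ≡ 1 (mod 7), so λ ≡ 1·1 ≡ 1.
  x = λ² - 3 - 3 = 1 - 6 ≡ 2; y = λ·(3 - 2) - 4 ≡ 4. → (2, 4)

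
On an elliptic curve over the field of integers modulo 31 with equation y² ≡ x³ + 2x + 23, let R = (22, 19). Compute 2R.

tangent at (22, 19): λ = (3·22² + 2)/(2·19) ≡ 28/7. 7⁻¹ ≡ 9 (mod 31), so λ ≡ 28·9 ≡ 4.
  x = λ² - 22 - 22 = 16 - 44 ≡ 3; y = λ·(22 - 3) - 19 ≡ 26. → (3, 26)

(3, 26)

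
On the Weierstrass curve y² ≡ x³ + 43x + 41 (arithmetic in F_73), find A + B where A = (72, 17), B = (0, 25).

(65, 39)

(72, 17) + (0, 25). λ = (25 - 17)/(0 - 72) ≡ 8/1 mod 73. 1⁻¹ ≡ 1 (mod 73) since 1·1 = 1 ≡ 1, so λ ≡ 8.
  x = λ² - 72 - 0 = 64 - 72 ≡ 65; y = λ·(72 - 65) - 17 ≡ 39. → (65, 39)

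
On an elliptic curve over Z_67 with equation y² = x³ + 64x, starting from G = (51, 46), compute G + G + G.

Repeated addition: build up to 3G.
2G: tangent at (51, 46): λ = (3·51² + 64)/(2·46) ≡ 28/25. 25⁻¹ ≡ 59 (mod 67), so λ ≡ 28·59 ≡ 44.
  x = λ² - 51 - 51 = 1936 - 102 ≡ 25; y = λ·(51 - 25) - 46 ≡ 26. → (25, 26)
3G: (25, 26) + (51, 46). λ = (46 - 26)/(51 - 25) ≡ 20/26 mod 67. 26⁻¹ ≡ 49 (mod 67), so λ ≡ 42.
  x = λ² - 25 - 51 = 1764 - 76 ≡ 13; y = λ·(25 - 13) - 26 ≡ 9. → (13, 9)

(13, 9)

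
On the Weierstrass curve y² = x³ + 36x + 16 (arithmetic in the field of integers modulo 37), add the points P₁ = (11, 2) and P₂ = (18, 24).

(11, 2) + (18, 24). λ = (24 - 2)/(18 - 11) ≡ 22/7 mod 37. 7⁻¹ ≡ 16 (mod 37) since 7·16 = 112 ≡ 1, so λ ≡ 19.
  x = λ² - 11 - 18 = 361 - 29 ≡ 36; y = λ·(11 - 36) - 2 ≡ 4. → (36, 4)

(36, 4)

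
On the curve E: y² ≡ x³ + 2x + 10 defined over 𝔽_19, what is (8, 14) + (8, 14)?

(10, 2)

tangent at (8, 14): λ = (3·8² + 2)/(2·14) ≡ 4/9. 9⁻¹ ≡ 17 (mod 19), so λ ≡ 4·17 ≡ 11.
  x = λ² - 8 - 8 = 121 - 16 ≡ 10; y = λ·(8 - 10) - 14 ≡ 2. → (10, 2)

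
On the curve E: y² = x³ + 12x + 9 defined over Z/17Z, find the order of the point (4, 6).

2P: tangent at (4, 6): λ = (3·4² + 12)/(2·6) ≡ 9/12. 12⁻¹ ≡ 10 (mod 17) since 12·10 = 120 ≡ 1, so λ ≡ 9·10 ≡ 5.
  x = λ² - 4 - 4 = 25 - 8 ≡ 0; y = λ·(4 - 0) - 6 ≡ 14. → (0, 14)
3P: (0, 14) + (4, 6). λ = (6 - 14)/(4 - 0) ≡ 9/4 mod 17. 4⁻¹ ≡ 13 (mod 17) since 4·13 = 52 ≡ 1, so λ ≡ 15.
  x = λ² - 0 - 4 = 225 - 4 ≡ 0; y = λ·(0 - 0) - 14 ≡ 3. → (0, 3)
4P: (0, 3) + (4, 6). λ = (6 - 3)/(4 - 0) ≡ 3/4 mod 17. 4⁻¹ ≡ 13 (mod 17) since 4·13 = 52 ≡ 1, so λ ≡ 5.
  x = λ² - 0 - 4 = 25 - 4 ≡ 4; y = λ·(0 - 4) - 3 ≡ 11. → (4, 11)
5P: (4, 11) + (4, 6): same x and y₁ ≡ -y₂, so the sum is ∞.
5P = ∞, so the order is 5.

5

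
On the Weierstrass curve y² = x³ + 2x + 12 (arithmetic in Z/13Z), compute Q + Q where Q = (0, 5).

tangent at (0, 5): λ = (3·0² + 2)/(2·5) ≡ 2/10. 10⁻¹ ≡ 4 (mod 13) since 10·4 = 40 ≡ 1, so λ ≡ 2·4 ≡ 8.
  x = λ² - 0 - 0 = 64 - 0 ≡ 12; y = λ·(0 - 12) - 5 ≡ 3. → (12, 3)

(12, 3)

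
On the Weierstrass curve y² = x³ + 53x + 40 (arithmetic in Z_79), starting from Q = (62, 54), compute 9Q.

(28, 48)

Repeated addition: build up to 9Q.
2Q: tangent at (62, 54): λ = (3·62² + 53)/(2·54) ≡ 51/29. 29⁻¹ ≡ 30 (mod 79), so λ ≡ 51·30 ≡ 29.
  x = λ² - 62 - 62 = 841 - 124 ≡ 6; y = λ·(62 - 6) - 54 ≡ 69. → (6, 69)
3Q: (6, 69) + (62, 54). λ = (54 - 69)/(62 - 6) ≡ 64/56 mod 79. 56⁻¹ ≡ 24 (mod 79), so λ ≡ 35.
  x = λ² - 6 - 62 = 1225 - 68 ≡ 51; y = λ·(6 - 51) - 69 ≡ 15. → (51, 15)
4Q: (51, 15) + (62, 54). λ = (54 - 15)/(62 - 51) ≡ 39/11 mod 79. 11⁻¹ ≡ 36 (mod 79) since 11·36 = 396 ≡ 1, so λ ≡ 61.
  x = λ² - 51 - 62 = 3721 - 113 ≡ 53; y = λ·(51 - 53) - 15 ≡ 21. → (53, 21)
5Q: (53, 21) + (62, 54). λ = (54 - 21)/(62 - 53) ≡ 33/9 mod 79. 9⁻¹ ≡ 44 (mod 79), so λ ≡ 30.
  x = λ² - 53 - 62 = 900 - 115 ≡ 74; y = λ·(53 - 74) - 21 ≡ 60. → (74, 60)
6Q: (74, 60) + (62, 54). λ = (54 - 60)/(62 - 74) ≡ 73/67 mod 79. 67⁻¹ ≡ 46 (mod 79) since 67·46 = 3082 ≡ 1, so λ ≡ 40.
  x = λ² - 74 - 62 = 1600 - 136 ≡ 42; y = λ·(74 - 42) - 60 ≡ 35. → (42, 35)
7Q: (42, 35) + (62, 54). λ = (54 - 35)/(62 - 42) ≡ 19/20 mod 79. 20⁻¹ ≡ 4 (mod 79) since 20·4 = 80 ≡ 1, so λ ≡ 76.
  x = λ² - 42 - 62 = 5776 - 104 ≡ 63; y = λ·(42 - 63) - 35 ≡ 28. → (63, 28)
8Q: (63, 28) + (62, 54). λ = (54 - 28)/(62 - 63) ≡ 26/78 mod 79. 78⁻¹ ≡ 78 (mod 79) since 78·78 = 6084 ≡ 1, so λ ≡ 53.
  x = λ² - 63 - 62 = 2809 - 125 ≡ 77; y = λ·(63 - 77) - 28 ≡ 20. → (77, 20)
9Q: (77, 20) + (62, 54). λ = (54 - 20)/(62 - 77) ≡ 34/64 mod 79. 64⁻¹ ≡ 21 (mod 79), so λ ≡ 3.
  x = λ² - 77 - 62 = 9 - 139 ≡ 28; y = λ·(77 - 28) - 20 ≡ 48. → (28, 48)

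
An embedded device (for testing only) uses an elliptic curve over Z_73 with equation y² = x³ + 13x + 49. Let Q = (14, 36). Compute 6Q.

Double-and-add on 6 = (110)₂. Start with Q = (14, 36) for the leading 1-bit.
double: tangent at (14, 36): λ = (3·14² + 13)/(2·36) ≡ 17/72. 72⁻¹ ≡ 72 (mod 73) since 72·72 = 5184 ≡ 1, so λ ≡ 17·72 ≡ 56.
  x = λ² - 14 - 14 = 3136 - 28 ≡ 42; y = λ·(14 - 42) - 36 ≡ 2. → (42, 2)
add Q: (42, 2) + (14, 36). λ = (36 - 2)/(14 - 42) ≡ 34/45 mod 73. 45⁻¹ ≡ 13 (mod 73) since 45·13 = 585 ≡ 1, so λ ≡ 4.
  x = λ² - 42 - 14 = 16 - 56 ≡ 33; y = λ·(42 - 33) - 2 ≡ 34. → (33, 34)
double: tangent at (33, 34): λ = (3·33² + 13)/(2·34) ≡ 68/68. 68⁻¹ ≡ 29 (mod 73), so λ ≡ 68·29 ≡ 1.
  x = λ² - 33 - 33 = 1 - 66 ≡ 8; y = λ·(33 - 8) - 34 ≡ 64. → (8, 64)

(8, 64)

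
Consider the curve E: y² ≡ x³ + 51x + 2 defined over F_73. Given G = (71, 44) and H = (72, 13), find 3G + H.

(62, 64)

First 3G:
Repeated addition: build up to 3G.
2G: tangent at (71, 44): λ = (3·71² + 51)/(2·44) ≡ 63/15. 15⁻¹ ≡ 39 (mod 73), so λ ≡ 63·39 ≡ 48.
  x = λ² - 71 - 71 = 2304 - 142 ≡ 45; y = λ·(71 - 45) - 44 ≡ 36. → (45, 36)
3G: (45, 36) + (71, 44). λ = (44 - 36)/(71 - 45) ≡ 8/26 mod 73. 26⁻¹ ≡ 59 (mod 73) since 26·59 = 1534 ≡ 1, so λ ≡ 34.
  x = λ² - 45 - 71 = 1156 - 116 ≡ 18; y = λ·(45 - 18) - 36 ≡ 6. → (18, 6)
3G = (18, 6).
Finally 3G + H:
(18, 6) + (72, 13). λ = (13 - 6)/(72 - 18) ≡ 7/54 mod 73. 54⁻¹ ≡ 23 (mod 73) since 54·23 = 1242 ≡ 1, so λ ≡ 15.
  x = λ² - 18 - 72 = 225 - 90 ≡ 62; y = λ·(18 - 62) - 6 ≡ 64. → (62, 64)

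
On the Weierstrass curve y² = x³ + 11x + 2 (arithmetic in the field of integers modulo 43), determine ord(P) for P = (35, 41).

2P: tangent at (35, 41): λ = (3·35² + 11)/(2·41) ≡ 31/39. 39⁻¹ ≡ 32 (mod 43) since 39·32 = 1248 ≡ 1, so λ ≡ 31·32 ≡ 3.
  x = λ² - 35 - 35 = 9 - 70 ≡ 25; y = λ·(35 - 25) - 41 ≡ 32. → (25, 32)
3P: (25, 32) + (35, 41). λ = (41 - 32)/(35 - 25) ≡ 9/10 mod 43. 10⁻¹ ≡ 13 (mod 43), so λ ≡ 31.
  x = λ² - 25 - 35 = 961 - 60 ≡ 41; y = λ·(25 - 41) - 32 ≡ 31. → (41, 31)
4P: (41, 31) + (35, 41). λ = (41 - 31)/(35 - 41) ≡ 10/37 mod 43. 37⁻¹ ≡ 7 (mod 43) since 37·7 = 259 ≡ 1, so λ ≡ 27.
  x = λ² - 41 - 35 = 729 - 76 ≡ 8; y = λ·(41 - 8) - 31 ≡ 0. → (8, 0)
5P: (8, 0) + (35, 41). λ = (41 - 0)/(35 - 8) ≡ 41/27 mod 43. 27⁻¹ ≡ 8 (mod 43) since 27·8 = 216 ≡ 1, so λ ≡ 27.
  x = λ² - 8 - 35 = 729 - 43 ≡ 41; y = λ·(8 - 41) - 0 ≡ 12. → (41, 12)
6P: (41, 12) + (35, 41). λ = (41 - 12)/(35 - 41) ≡ 29/37 mod 43. 37⁻¹ ≡ 7 (mod 43), so λ ≡ 31.
  x = λ² - 41 - 35 = 961 - 76 ≡ 25; y = λ·(41 - 25) - 12 ≡ 11. → (25, 11)
7P: (25, 11) + (35, 41). λ = (41 - 11)/(35 - 25) ≡ 30/10 mod 43. 10⁻¹ ≡ 13 (mod 43), so λ ≡ 3.
  x = λ² - 25 - 35 = 9 - 60 ≡ 35; y = λ·(25 - 35) - 11 ≡ 2. → (35, 2)
8P: (35, 2) + (35, 41): same x and y₁ ≡ -y₂, so the sum is O.
8P = O, so the order is 8.

8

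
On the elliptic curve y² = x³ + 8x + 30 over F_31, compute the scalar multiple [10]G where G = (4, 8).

Double-and-add on 10 = (1010)₂. Start with G = (4, 8) for the leading 1-bit.
double: tangent at (4, 8): λ = (3·4² + 8)/(2·8) ≡ 25/16. 16⁻¹ ≡ 2 (mod 31), so λ ≡ 25·2 ≡ 19.
  x = λ² - 4 - 4 = 361 - 8 ≡ 12; y = λ·(4 - 12) - 8 ≡ 26. → (12, 26)
double: tangent at (12, 26): λ = (3·12² + 8)/(2·26) ≡ 6/21. 21⁻¹ ≡ 3 (mod 31) since 21·3 = 63 ≡ 1, so λ ≡ 6·3 ≡ 18.
  x = λ² - 12 - 12 = 324 - 24 ≡ 21; y = λ·(12 - 21) - 26 ≡ 29. → (21, 29)
add G: (21, 29) + (4, 8). λ = (8 - 29)/(4 - 21) ≡ 10/14 mod 31. 14⁻¹ ≡ 20 (mod 31), so λ ≡ 14.
  x = λ² - 21 - 4 = 196 - 25 ≡ 16; y = λ·(21 - 16) - 29 ≡ 10. → (16, 10)
double: tangent at (16, 10): λ = (3·16² + 8)/(2·10) ≡ 1/20. 20⁻¹ ≡ 14 (mod 31), so λ ≡ 1·14 ≡ 14.
  x = λ² - 16 - 16 = 196 - 32 ≡ 9; y = λ·(16 - 9) - 10 ≡ 26. → (9, 26)

(9, 26)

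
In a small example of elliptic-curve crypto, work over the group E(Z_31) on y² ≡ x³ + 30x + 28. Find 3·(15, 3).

Write Q = (15, 3).
Repeated addition: build up to 3Q.
2Q: tangent at (15, 3): λ = (3·15² + 30)/(2·3) ≡ 23/6. 6⁻¹ ≡ 26 (mod 31) since 6·26 = 156 ≡ 1, so λ ≡ 23·26 ≡ 9.
  x = λ² - 15 - 15 = 81 - 30 ≡ 20; y = λ·(15 - 20) - 3 ≡ 14. → (20, 14)
3Q: (20, 14) + (15, 3). λ = (3 - 14)/(15 - 20) ≡ 20/26 mod 31. 26⁻¹ ≡ 6 (mod 31), so λ ≡ 27.
  x = λ² - 20 - 15 = 729 - 35 ≡ 12; y = λ·(20 - 12) - 14 ≡ 16. → (12, 16)

(12, 16)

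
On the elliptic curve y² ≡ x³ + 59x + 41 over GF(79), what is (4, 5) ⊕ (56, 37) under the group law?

(32, 75)

(4, 5) + (56, 37). λ = (37 - 5)/(56 - 4) ≡ 32/52 mod 79. 52⁻¹ ≡ 38 (mod 79), so λ ≡ 31.
  x = λ² - 4 - 56 = 961 - 60 ≡ 32; y = λ·(4 - 32) - 5 ≡ 75. → (32, 75)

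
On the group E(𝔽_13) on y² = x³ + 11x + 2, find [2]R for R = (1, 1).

(8, 2)

tangent at (1, 1): λ = (3·1² + 11)/(2·1) ≡ 1/2. 2⁻¹ ≡ 7 (mod 13) since 2·7 = 14 ≡ 1, so λ ≡ 1·7 ≡ 7.
  x = λ² - 1 - 1 = 49 - 2 ≡ 8; y = λ·(1 - 8) - 1 ≡ 2. → (8, 2)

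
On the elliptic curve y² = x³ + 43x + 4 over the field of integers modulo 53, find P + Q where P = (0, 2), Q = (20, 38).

(32, 4)

(0, 2) + (20, 38). λ = (38 - 2)/(20 - 0) ≡ 36/20 mod 53. 20⁻¹ ≡ 8 (mod 53) since 20·8 = 160 ≡ 1, so λ ≡ 23.
  x = λ² - 0 - 20 = 529 - 20 ≡ 32; y = λ·(0 - 32) - 2 ≡ 4. → (32, 4)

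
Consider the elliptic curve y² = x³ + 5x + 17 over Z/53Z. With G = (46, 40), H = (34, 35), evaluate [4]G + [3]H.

(16, 18)

First 4G:
Double-and-add on 4 = (100)₂. Start with G = (46, 40) for the leading 1-bit.
double: tangent at (46, 40): λ = (3·46² + 5)/(2·40) ≡ 46/27. 27⁻¹ ≡ 2 (mod 53) since 27·2 = 54 ≡ 1, so λ ≡ 46·2 ≡ 39.
  x = λ² - 46 - 46 = 1521 - 92 ≡ 51; y = λ·(46 - 51) - 40 ≡ 30. → (51, 30)
double: tangent at (51, 30): λ = (3·51² + 5)/(2·30) ≡ 17/7. 7⁻¹ ≡ 38 (mod 53) since 7·38 = 266 ≡ 1, so λ ≡ 17·38 ≡ 10.
  x = λ² - 51 - 51 = 100 - 102 ≡ 51; y = λ·(51 - 51) - 30 ≡ 23. → (51, 23)
4G = (51, 23).
Next 3H:
Repeated addition: build up to 3H.
2H: tangent at (34, 35): λ = (3·34² + 5)/(2·35) ≡ 28/17. 17⁻¹ ≡ 25 (mod 53), so λ ≡ 28·25 ≡ 11.
  x = λ² - 34 - 34 = 121 - 68 ≡ 0; y = λ·(34 - 0) - 35 ≡ 21. → (0, 21)
3H: (0, 21) + (34, 35). λ = (35 - 21)/(34 - 0) ≡ 14/34 mod 53. 34⁻¹ ≡ 39 (mod 53), so λ ≡ 16.
  x = λ² - 0 - 34 = 256 - 34 ≡ 10; y = λ·(0 - 10) - 21 ≡ 31. → (10, 31)
3H = (10, 31).
Finally 4G + 3H:
(51, 23) + (10, 31). λ = (31 - 23)/(10 - 51) ≡ 8/12 mod 53. 12⁻¹ ≡ 31 (mod 53) since 12·31 = 372 ≡ 1, so λ ≡ 36.
  x = λ² - 51 - 10 = 1296 - 61 ≡ 16; y = λ·(51 - 16) - 23 ≡ 18. → (16, 18)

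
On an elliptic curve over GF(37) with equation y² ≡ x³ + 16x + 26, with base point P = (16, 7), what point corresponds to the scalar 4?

Double-and-add on 4 = (100)₂. Start with P = (16, 7) for the leading 1-bit.
double: tangent at (16, 7): λ = (3·16² + 16)/(2·7) ≡ 7/14. 14⁻¹ ≡ 8 (mod 37), so λ ≡ 7·8 ≡ 19.
  x = λ² - 16 - 16 = 361 - 32 ≡ 33; y = λ·(16 - 33) - 7 ≡ 3. → (33, 3)
double: tangent at (33, 3): λ = (3·33² + 16)/(2·3) ≡ 27/6. 6⁻¹ ≡ 31 (mod 37) since 6·31 = 186 ≡ 1, so λ ≡ 27·31 ≡ 23.
  x = λ² - 33 - 33 = 529 - 66 ≡ 19; y = λ·(33 - 19) - 3 ≡ 23. → (19, 23)

(19, 23)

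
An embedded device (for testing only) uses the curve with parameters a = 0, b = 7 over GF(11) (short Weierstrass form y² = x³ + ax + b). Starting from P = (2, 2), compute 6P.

(5, 0)

Double-and-add on 6 = (110)₂. Start with P = (2, 2) for the leading 1-bit.
double: tangent at (2, 2): λ = (3·2² + 0)/(2·2) ≡ 1/4. 4⁻¹ ≡ 3 (mod 11), so λ ≡ 1·3 ≡ 3.
  x = λ² - 2 - 2 = 9 - 4 ≡ 5; y = λ·(2 - 5) - 2 ≡ 0. → (5, 0)
add P: (5, 0) + (2, 2). λ = (2 - 0)/(2 - 5) ≡ 2/8 mod 11. 8⁻¹ ≡ 7 (mod 11) since 8·7 = 56 ≡ 1, so λ ≡ 3.
  x = λ² - 5 - 2 = 9 - 7 ≡ 2; y = λ·(5 - 2) - 0 ≡ 9. → (2, 9)
double: tangent at (2, 9): λ = (3·2² + 0)/(2·9) ≡ 1/7. 7⁻¹ ≡ 8 (mod 11) since 7·8 = 56 ≡ 1, so λ ≡ 1·8 ≡ 8.
  x = λ² - 2 - 2 = 64 - 4 ≡ 5; y = λ·(2 - 5) - 9 ≡ 0. → (5, 0)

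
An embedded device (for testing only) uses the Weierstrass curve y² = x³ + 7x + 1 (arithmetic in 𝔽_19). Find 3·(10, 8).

(15, 17)

Write G = (10, 8).
Repeated addition: build up to 3G.
2G: tangent at (10, 8): λ = (3·10² + 7)/(2·8) ≡ 3/16. 16⁻¹ ≡ 6 (mod 19), so λ ≡ 3·6 ≡ 18.
  x = λ² - 10 - 10 = 324 - 20 ≡ 0; y = λ·(10 - 0) - 8 ≡ 1. → (0, 1)
3G: (0, 1) + (10, 8). λ = (8 - 1)/(10 - 0) ≡ 7/10 mod 19. 10⁻¹ ≡ 2 (mod 19) since 10·2 = 20 ≡ 1, so λ ≡ 14.
  x = λ² - 0 - 10 = 196 - 10 ≡ 15; y = λ·(0 - 15) - 1 ≡ 17. → (15, 17)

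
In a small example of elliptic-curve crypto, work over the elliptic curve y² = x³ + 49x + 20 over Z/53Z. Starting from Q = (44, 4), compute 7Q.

(31, 31)

Double-and-add on 7 = (111)₂. Start with Q = (44, 4) for the leading 1-bit.
double: tangent at (44, 4): λ = (3·44² + 49)/(2·4) ≡ 27/8. 8⁻¹ ≡ 20 (mod 53) since 8·20 = 160 ≡ 1, so λ ≡ 27·20 ≡ 10.
  x = λ² - 44 - 44 = 100 - 88 ≡ 12; y = λ·(44 - 12) - 4 ≡ 51. → (12, 51)
add Q: (12, 51) + (44, 4). λ = (4 - 51)/(44 - 12) ≡ 6/32 mod 53. 32⁻¹ ≡ 5 (mod 53), so λ ≡ 30.
  x = λ² - 12 - 44 = 900 - 56 ≡ 49; y = λ·(12 - 49) - 51 ≡ 5. → (49, 5)
double: tangent at (49, 5): λ = (3·49² + 49)/(2·5) ≡ 44/10. 10⁻¹ ≡ 16 (mod 53), so λ ≡ 44·16 ≡ 15.
  x = λ² - 49 - 49 = 225 - 98 ≡ 21; y = λ·(49 - 21) - 5 ≡ 44. → (21, 44)
add Q: (21, 44) + (44, 4). λ = (4 - 44)/(44 - 21) ≡ 13/23 mod 53. 23⁻¹ ≡ 30 (mod 53) since 23·30 = 690 ≡ 1, so λ ≡ 19.
  x = λ² - 21 - 44 = 361 - 65 ≡ 31; y = λ·(21 - 31) - 44 ≡ 31. → (31, 31)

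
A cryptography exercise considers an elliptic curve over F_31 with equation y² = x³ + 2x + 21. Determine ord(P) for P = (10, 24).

12

2P: tangent at (10, 24): λ = (3·10² + 2)/(2·24) ≡ 23/17. 17⁻¹ ≡ 11 (mod 31) since 17·11 = 187 ≡ 1, so λ ≡ 23·11 ≡ 5.
  x = λ² - 10 - 10 = 25 - 20 ≡ 5; y = λ·(10 - 5) - 24 ≡ 1. → (5, 1)
3P: (5, 1) + (10, 24). λ = (24 - 1)/(10 - 5) ≡ 23/5 mod 31. 5⁻¹ ≡ 25 (mod 31), so λ ≡ 17.
  x = λ² - 5 - 10 = 289 - 15 ≡ 26; y = λ·(5 - 26) - 1 ≡ 14. → (26, 14)
4P: (26, 14) + (10, 24). λ = (24 - 14)/(10 - 26) ≡ 10/15 mod 31. 15⁻¹ ≡ 29 (mod 31), so λ ≡ 11.
  x = λ² - 26 - 10 = 121 - 36 ≡ 23; y = λ·(26 - 23) - 14 ≡ 19. → (23, 19)
5P: (23, 19) + (10, 24). λ = (24 - 19)/(10 - 23) ≡ 5/18 mod 31. 18⁻¹ ≡ 19 (mod 31), so λ ≡ 2.
  x = λ² - 23 - 10 = 4 - 33 ≡ 2; y = λ·(23 - 2) - 19 ≡ 23. → (2, 23)
6P: (2, 23) + (10, 24). λ = (24 - 23)/(10 - 2) ≡ 1/8 mod 31. 8⁻¹ ≡ 4 (mod 31) since 8·4 = 32 ≡ 1, so λ ≡ 4.
  x = λ² - 2 - 10 = 16 - 12 ≡ 4; y = λ·(2 - 4) - 23 ≡ 0. → (4, 0)
7P: (4, 0) + (10, 24). λ = (24 - 0)/(10 - 4) ≡ 24/6 mod 31. 6⁻¹ ≡ 26 (mod 31), so λ ≡ 4.
  x = λ² - 4 - 10 = 16 - 14 ≡ 2; y = λ·(4 - 2) - 0 ≡ 8. → (2, 8)
8P: (2, 8) + (10, 24). λ = (24 - 8)/(10 - 2) ≡ 16/8 mod 31. 8⁻¹ ≡ 4 (mod 31), so λ ≡ 2.
  x = λ² - 2 - 10 = 4 - 12 ≡ 23; y = λ·(2 - 23) - 8 ≡ 12. → (23, 12)
9P: (23, 12) + (10, 24). λ = (24 - 12)/(10 - 23) ≡ 12/18 mod 31. 18⁻¹ ≡ 19 (mod 31), so λ ≡ 11.
  x = λ² - 23 - 10 = 121 - 33 ≡ 26; y = λ·(23 - 26) - 12 ≡ 17. → (26, 17)
10P: (26, 17) + (10, 24). λ = (24 - 17)/(10 - 26) ≡ 7/15 mod 31. 15⁻¹ ≡ 29 (mod 31) since 15·29 = 435 ≡ 1, so λ ≡ 17.
  x = λ² - 26 - 10 = 289 - 36 ≡ 5; y = λ·(26 - 5) - 17 ≡ 30. → (5, 30)
11P: (5, 30) + (10, 24). λ = (24 - 30)/(10 - 5) ≡ 25/5 mod 31. 5⁻¹ ≡ 25 (mod 31) since 5·25 = 125 ≡ 1, so λ ≡ 5.
  x = λ² - 5 - 10 = 25 - 15 ≡ 10; y = λ·(5 - 10) - 30 ≡ 7. → (10, 7)
12P: (10, 7) + (10, 24): same x and y₁ ≡ -y₂, so the sum is the point at infinity.
12P = the point at infinity, so the order is 12.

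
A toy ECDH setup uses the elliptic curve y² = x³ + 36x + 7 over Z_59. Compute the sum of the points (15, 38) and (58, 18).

(15, 38) + (58, 18). λ = (18 - 38)/(58 - 15) ≡ 39/43 mod 59. 43⁻¹ ≡ 11 (mod 59) since 43·11 = 473 ≡ 1, so λ ≡ 16.
  x = λ² - 15 - 58 = 256 - 73 ≡ 6; y = λ·(15 - 6) - 38 ≡ 47. → (6, 47)

(6, 47)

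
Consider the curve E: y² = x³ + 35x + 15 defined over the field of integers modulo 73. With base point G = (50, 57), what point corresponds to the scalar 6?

(6, 52)

Repeated addition: build up to 6G.
2G: tangent at (50, 57): λ = (3·50² + 35)/(2·57) ≡ 16/41. 41⁻¹ ≡ 57 (mod 73), so λ ≡ 16·57 ≡ 36.
  x = λ² - 50 - 50 = 1296 - 100 ≡ 28; y = λ·(50 - 28) - 57 ≡ 5. → (28, 5)
3G: (28, 5) + (50, 57). λ = (57 - 5)/(50 - 28) ≡ 52/22 mod 73. 22⁻¹ ≡ 10 (mod 73), so λ ≡ 9.
  x = λ² - 28 - 50 = 81 - 78 ≡ 3; y = λ·(28 - 3) - 5 ≡ 1. → (3, 1)
4G: (3, 1) + (50, 57). λ = (57 - 1)/(50 - 3) ≡ 56/47 mod 73. 47⁻¹ ≡ 14 (mod 73) since 47·14 = 658 ≡ 1, so λ ≡ 54.
  x = λ² - 3 - 50 = 2916 - 53 ≡ 16; y = λ·(3 - 16) - 1 ≡ 27. → (16, 27)
5G: (16, 27) + (50, 57). λ = (57 - 27)/(50 - 16) ≡ 30/34 mod 73. 34⁻¹ ≡ 58 (mod 73), so λ ≡ 61.
  x = λ² - 16 - 50 = 3721 - 66 ≡ 5; y = λ·(16 - 5) - 27 ≡ 60. → (5, 60)
6G: (5, 60) + (50, 57). λ = (57 - 60)/(50 - 5) ≡ 70/45 mod 73. 45⁻¹ ≡ 13 (mod 73), so λ ≡ 34.
  x = λ² - 5 - 50 = 1156 - 55 ≡ 6; y = λ·(5 - 6) - 60 ≡ 52. → (6, 52)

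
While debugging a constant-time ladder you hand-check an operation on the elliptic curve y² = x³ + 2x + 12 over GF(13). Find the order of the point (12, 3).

4

2P: tangent at (12, 3): λ = (3·12² + 2)/(2·3) ≡ 5/6. 6⁻¹ ≡ 11 (mod 13) since 6·11 = 66 ≡ 1, so λ ≡ 5·11 ≡ 3.
  x = λ² - 12 - 12 = 9 - 24 ≡ 11; y = λ·(12 - 11) - 3 ≡ 0. → (11, 0)
3P: (11, 0) + (12, 3). λ = (3 - 0)/(12 - 11) ≡ 3/1 mod 13. 1⁻¹ ≡ 1 (mod 13) since 1·1 = 1 ≡ 1, so λ ≡ 3.
  x = λ² - 11 - 12 = 9 - 23 ≡ 12; y = λ·(11 - 12) - 0 ≡ 10. → (12, 10)
4P: (12, 10) + (12, 3): same x and y₁ ≡ -y₂, so the sum is the point at infinity.
4P = the point at infinity, so the order is 4.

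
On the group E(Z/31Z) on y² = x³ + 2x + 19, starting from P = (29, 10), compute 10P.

Repeated addition: build up to 10P.
2P: tangent at (29, 10): λ = (3·29² + 2)/(2·10) ≡ 14/20. 20⁻¹ ≡ 14 (mod 31), so λ ≡ 14·14 ≡ 10.
  x = λ² - 29 - 29 = 100 - 58 ≡ 11; y = λ·(29 - 11) - 10 ≡ 15. → (11, 15)
3P: (11, 15) + (29, 10). λ = (10 - 15)/(29 - 11) ≡ 26/18 mod 31. 18⁻¹ ≡ 19 (mod 31) since 18·19 = 342 ≡ 1, so λ ≡ 29.
  x = λ² - 11 - 29 = 841 - 40 ≡ 26; y = λ·(11 - 26) - 15 ≡ 15. → (26, 15)
4P: (26, 15) + (29, 10). λ = (10 - 15)/(29 - 26) ≡ 26/3 mod 31. 3⁻¹ ≡ 21 (mod 31), so λ ≡ 19.
  x = λ² - 26 - 29 = 361 - 55 ≡ 27; y = λ·(26 - 27) - 15 ≡ 28. → (27, 28)
5P: (27, 28) + (29, 10). λ = (10 - 28)/(29 - 27) ≡ 13/2 mod 31. 2⁻¹ ≡ 16 (mod 31), so λ ≡ 22.
  x = λ² - 27 - 29 = 484 - 56 ≡ 25; y = λ·(27 - 25) - 28 ≡ 16. → (25, 16)
6P: (25, 16) + (29, 10). λ = (10 - 16)/(29 - 25) ≡ 25/4 mod 31. 4⁻¹ ≡ 8 (mod 31) since 4·8 = 32 ≡ 1, so λ ≡ 14.
  x = λ² - 25 - 29 = 196 - 54 ≡ 18; y = λ·(25 - 18) - 16 ≡ 20. → (18, 20)
7P: (18, 20) + (29, 10). λ = (10 - 20)/(29 - 18) ≡ 21/11 mod 31. 11⁻¹ ≡ 17 (mod 31), so λ ≡ 16.
  x = λ² - 18 - 29 = 256 - 47 ≡ 23; y = λ·(18 - 23) - 20 ≡ 24. → (23, 24)
8P: (23, 24) + (29, 10). λ = (10 - 24)/(29 - 23) ≡ 17/6 mod 31. 6⁻¹ ≡ 26 (mod 31), so λ ≡ 8.
  x = λ² - 23 - 29 = 64 - 52 ≡ 12; y = λ·(23 - 12) - 24 ≡ 2. → (12, 2)
9P: (12, 2) + (29, 10). λ = (10 - 2)/(29 - 12) ≡ 8/17 mod 31. 17⁻¹ ≡ 11 (mod 31), so λ ≡ 26.
  x = λ² - 12 - 29 = 676 - 41 ≡ 15; y = λ·(12 - 15) - 2 ≡ 13. → (15, 13)
10P: (15, 13) + (29, 10). λ = (10 - 13)/(29 - 15) ≡ 28/14 mod 31. 14⁻¹ ≡ 20 (mod 31), so λ ≡ 2.
  x = λ² - 15 - 29 = 4 - 44 ≡ 22; y = λ·(15 - 22) - 13 ≡ 4. → (22, 4)

(22, 4)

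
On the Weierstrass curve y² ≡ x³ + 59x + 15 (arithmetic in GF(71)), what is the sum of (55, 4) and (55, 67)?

O

The two points share x = 55 and their y-coordinates satisfy 4 + 67 ≡ 0 (mod 71), so they are inverses. Their sum is O.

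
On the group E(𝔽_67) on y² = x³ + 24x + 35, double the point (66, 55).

tangent at (66, 55): λ = (3·66² + 24)/(2·55) ≡ 27/43. 43⁻¹ ≡ 53 (mod 67), so λ ≡ 27·53 ≡ 24.
  x = λ² - 66 - 66 = 576 - 132 ≡ 42; y = λ·(66 - 42) - 55 ≡ 52. → (42, 52)

(42, 52)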